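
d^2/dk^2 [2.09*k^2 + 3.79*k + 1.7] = 4.18000000000000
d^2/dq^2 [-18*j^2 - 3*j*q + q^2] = 2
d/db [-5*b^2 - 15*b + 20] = -10*b - 15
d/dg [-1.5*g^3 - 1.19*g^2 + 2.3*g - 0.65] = -4.5*g^2 - 2.38*g + 2.3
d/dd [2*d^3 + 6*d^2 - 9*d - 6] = 6*d^2 + 12*d - 9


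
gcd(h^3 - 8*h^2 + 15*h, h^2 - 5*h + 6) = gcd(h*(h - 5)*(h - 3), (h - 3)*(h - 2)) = h - 3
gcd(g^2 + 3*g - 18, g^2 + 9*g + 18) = g + 6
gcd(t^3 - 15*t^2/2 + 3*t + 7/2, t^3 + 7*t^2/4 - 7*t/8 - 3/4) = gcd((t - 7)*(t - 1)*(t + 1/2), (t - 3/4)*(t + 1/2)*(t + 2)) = t + 1/2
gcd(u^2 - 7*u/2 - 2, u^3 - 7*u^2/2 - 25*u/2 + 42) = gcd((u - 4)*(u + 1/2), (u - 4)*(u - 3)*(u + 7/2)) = u - 4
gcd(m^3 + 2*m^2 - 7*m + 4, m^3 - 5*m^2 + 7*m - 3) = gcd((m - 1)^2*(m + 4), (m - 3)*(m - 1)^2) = m^2 - 2*m + 1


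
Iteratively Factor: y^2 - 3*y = (y - 3)*(y)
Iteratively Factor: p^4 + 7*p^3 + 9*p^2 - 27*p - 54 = (p + 3)*(p^3 + 4*p^2 - 3*p - 18) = (p + 3)^2*(p^2 + p - 6) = (p + 3)^3*(p - 2)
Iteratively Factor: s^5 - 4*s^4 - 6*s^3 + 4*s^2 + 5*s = (s + 1)*(s^4 - 5*s^3 - s^2 + 5*s) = (s - 1)*(s + 1)*(s^3 - 4*s^2 - 5*s) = (s - 5)*(s - 1)*(s + 1)*(s^2 + s) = (s - 5)*(s - 1)*(s + 1)^2*(s)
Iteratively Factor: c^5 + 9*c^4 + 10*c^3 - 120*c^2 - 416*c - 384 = (c + 4)*(c^4 + 5*c^3 - 10*c^2 - 80*c - 96) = (c - 4)*(c + 4)*(c^3 + 9*c^2 + 26*c + 24) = (c - 4)*(c + 4)^2*(c^2 + 5*c + 6) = (c - 4)*(c + 2)*(c + 4)^2*(c + 3)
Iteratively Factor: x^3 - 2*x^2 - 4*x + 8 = (x + 2)*(x^2 - 4*x + 4) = (x - 2)*(x + 2)*(x - 2)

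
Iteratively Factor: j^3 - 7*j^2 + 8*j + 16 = (j - 4)*(j^2 - 3*j - 4) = (j - 4)^2*(j + 1)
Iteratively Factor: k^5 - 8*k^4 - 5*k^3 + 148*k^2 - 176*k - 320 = (k + 1)*(k^4 - 9*k^3 + 4*k^2 + 144*k - 320) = (k - 5)*(k + 1)*(k^3 - 4*k^2 - 16*k + 64) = (k - 5)*(k - 4)*(k + 1)*(k^2 - 16) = (k - 5)*(k - 4)*(k + 1)*(k + 4)*(k - 4)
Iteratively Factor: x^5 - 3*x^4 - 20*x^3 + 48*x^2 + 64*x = (x + 1)*(x^4 - 4*x^3 - 16*x^2 + 64*x) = (x - 4)*(x + 1)*(x^3 - 16*x) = (x - 4)*(x + 1)*(x + 4)*(x^2 - 4*x) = (x - 4)^2*(x + 1)*(x + 4)*(x)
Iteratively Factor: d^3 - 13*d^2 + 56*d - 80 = (d - 4)*(d^2 - 9*d + 20) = (d - 4)^2*(d - 5)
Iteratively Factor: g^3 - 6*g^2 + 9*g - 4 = (g - 4)*(g^2 - 2*g + 1) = (g - 4)*(g - 1)*(g - 1)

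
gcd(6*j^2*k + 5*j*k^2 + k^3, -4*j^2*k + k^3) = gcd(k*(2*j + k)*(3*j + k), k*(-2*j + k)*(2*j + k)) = 2*j*k + k^2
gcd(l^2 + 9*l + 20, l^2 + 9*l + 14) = 1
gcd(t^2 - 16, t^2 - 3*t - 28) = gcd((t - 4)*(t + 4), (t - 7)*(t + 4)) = t + 4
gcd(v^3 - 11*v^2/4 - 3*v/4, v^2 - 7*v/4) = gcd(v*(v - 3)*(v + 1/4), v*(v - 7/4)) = v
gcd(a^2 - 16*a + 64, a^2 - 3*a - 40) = a - 8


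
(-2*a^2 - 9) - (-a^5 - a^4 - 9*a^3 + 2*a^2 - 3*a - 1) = a^5 + a^4 + 9*a^3 - 4*a^2 + 3*a - 8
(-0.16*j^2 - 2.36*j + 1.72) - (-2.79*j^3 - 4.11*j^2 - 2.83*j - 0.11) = 2.79*j^3 + 3.95*j^2 + 0.47*j + 1.83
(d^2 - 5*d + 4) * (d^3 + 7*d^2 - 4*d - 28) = d^5 + 2*d^4 - 35*d^3 + 20*d^2 + 124*d - 112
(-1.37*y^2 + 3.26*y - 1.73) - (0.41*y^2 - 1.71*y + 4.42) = -1.78*y^2 + 4.97*y - 6.15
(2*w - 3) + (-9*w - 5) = -7*w - 8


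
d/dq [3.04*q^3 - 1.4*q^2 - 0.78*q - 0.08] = 9.12*q^2 - 2.8*q - 0.78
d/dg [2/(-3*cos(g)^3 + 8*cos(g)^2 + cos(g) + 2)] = 2*(-9*cos(g)^2 + 16*cos(g) + 1)*sin(g)/(-3*cos(g)^3 + 8*cos(g)^2 + cos(g) + 2)^2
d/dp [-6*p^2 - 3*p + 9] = -12*p - 3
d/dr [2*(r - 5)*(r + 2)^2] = 2*(r + 2)*(3*r - 8)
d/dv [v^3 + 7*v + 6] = 3*v^2 + 7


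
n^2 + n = n*(n + 1)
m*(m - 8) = m^2 - 8*m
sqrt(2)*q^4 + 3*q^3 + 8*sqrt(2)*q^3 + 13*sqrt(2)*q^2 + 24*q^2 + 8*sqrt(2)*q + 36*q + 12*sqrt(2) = (q + 2)*(q + 6)*(q + sqrt(2))*(sqrt(2)*q + 1)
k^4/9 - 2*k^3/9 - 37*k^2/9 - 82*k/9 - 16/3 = (k/3 + 1/3)*(k/3 + 1)*(k - 8)*(k + 2)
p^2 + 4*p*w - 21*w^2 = (p - 3*w)*(p + 7*w)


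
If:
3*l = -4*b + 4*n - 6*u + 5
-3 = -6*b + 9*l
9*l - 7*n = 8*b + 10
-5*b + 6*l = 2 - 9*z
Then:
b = 9*z - 4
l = 6*z - 3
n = -18*z/7 - 5/7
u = 95/21 - 75*z/7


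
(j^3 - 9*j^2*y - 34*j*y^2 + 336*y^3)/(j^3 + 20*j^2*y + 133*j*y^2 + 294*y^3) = (j^2 - 15*j*y + 56*y^2)/(j^2 + 14*j*y + 49*y^2)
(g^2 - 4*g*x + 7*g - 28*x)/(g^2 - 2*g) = (g^2 - 4*g*x + 7*g - 28*x)/(g*(g - 2))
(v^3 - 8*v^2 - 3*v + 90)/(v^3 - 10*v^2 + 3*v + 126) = (v - 5)/(v - 7)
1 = 1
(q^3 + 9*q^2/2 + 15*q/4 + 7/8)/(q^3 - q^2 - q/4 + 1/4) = (4*q^2 + 16*q + 7)/(2*(2*q^2 - 3*q + 1))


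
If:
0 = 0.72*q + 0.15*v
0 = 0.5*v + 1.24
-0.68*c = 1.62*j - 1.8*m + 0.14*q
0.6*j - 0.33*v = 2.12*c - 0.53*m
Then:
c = 0.504528419737664*m + 0.333751821778055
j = 0.899333749739746*m - 0.184743563050871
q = 0.52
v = -2.48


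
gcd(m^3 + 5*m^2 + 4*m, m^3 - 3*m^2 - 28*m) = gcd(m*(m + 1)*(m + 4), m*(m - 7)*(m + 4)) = m^2 + 4*m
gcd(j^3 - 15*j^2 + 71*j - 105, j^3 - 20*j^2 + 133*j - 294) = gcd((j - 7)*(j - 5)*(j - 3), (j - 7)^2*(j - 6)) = j - 7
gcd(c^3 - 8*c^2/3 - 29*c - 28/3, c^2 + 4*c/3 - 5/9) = 1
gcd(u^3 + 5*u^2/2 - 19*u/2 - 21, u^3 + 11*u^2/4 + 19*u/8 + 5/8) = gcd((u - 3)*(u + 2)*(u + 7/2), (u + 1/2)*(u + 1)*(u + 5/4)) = 1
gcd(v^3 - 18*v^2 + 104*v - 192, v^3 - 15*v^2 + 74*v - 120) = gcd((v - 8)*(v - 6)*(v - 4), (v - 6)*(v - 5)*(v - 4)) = v^2 - 10*v + 24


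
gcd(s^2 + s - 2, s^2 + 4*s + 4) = s + 2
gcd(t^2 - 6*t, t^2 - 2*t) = t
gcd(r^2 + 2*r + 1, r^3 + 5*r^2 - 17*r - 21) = r + 1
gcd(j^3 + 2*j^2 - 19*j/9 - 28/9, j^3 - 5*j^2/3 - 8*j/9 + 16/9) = j^2 - j/3 - 4/3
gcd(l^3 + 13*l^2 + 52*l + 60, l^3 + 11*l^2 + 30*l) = l^2 + 11*l + 30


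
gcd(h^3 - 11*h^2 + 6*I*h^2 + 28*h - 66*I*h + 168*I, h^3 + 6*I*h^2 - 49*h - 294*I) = h^2 + h*(-7 + 6*I) - 42*I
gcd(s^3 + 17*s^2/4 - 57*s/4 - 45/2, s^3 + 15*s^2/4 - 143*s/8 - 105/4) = s^2 + 29*s/4 + 15/2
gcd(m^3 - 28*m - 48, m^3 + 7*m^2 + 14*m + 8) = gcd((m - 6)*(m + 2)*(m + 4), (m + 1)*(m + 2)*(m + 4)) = m^2 + 6*m + 8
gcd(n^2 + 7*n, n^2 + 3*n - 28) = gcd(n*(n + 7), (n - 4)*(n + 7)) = n + 7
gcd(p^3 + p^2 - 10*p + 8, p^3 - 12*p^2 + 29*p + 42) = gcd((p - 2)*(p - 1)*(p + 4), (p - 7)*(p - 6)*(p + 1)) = 1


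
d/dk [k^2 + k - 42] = 2*k + 1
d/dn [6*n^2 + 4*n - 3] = 12*n + 4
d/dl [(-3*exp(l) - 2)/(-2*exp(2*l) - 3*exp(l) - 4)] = (-(3*exp(l) + 2)*(4*exp(l) + 3) + 6*exp(2*l) + 9*exp(l) + 12)*exp(l)/(2*exp(2*l) + 3*exp(l) + 4)^2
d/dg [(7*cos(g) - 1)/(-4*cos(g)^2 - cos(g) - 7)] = (28*sin(g)^2 + 8*cos(g) + 22)*sin(g)/(4*cos(g)^2 + cos(g) + 7)^2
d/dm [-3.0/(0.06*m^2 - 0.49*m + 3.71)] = (0.36*m - 1.47)/(0.06*m^2 - 0.49*m + 3.71)^2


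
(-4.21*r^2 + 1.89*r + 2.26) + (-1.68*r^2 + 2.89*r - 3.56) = -5.89*r^2 + 4.78*r - 1.3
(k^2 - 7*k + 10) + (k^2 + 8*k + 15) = 2*k^2 + k + 25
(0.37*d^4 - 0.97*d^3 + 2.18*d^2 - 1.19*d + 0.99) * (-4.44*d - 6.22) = -1.6428*d^5 + 2.0054*d^4 - 3.6458*d^3 - 8.276*d^2 + 3.0062*d - 6.1578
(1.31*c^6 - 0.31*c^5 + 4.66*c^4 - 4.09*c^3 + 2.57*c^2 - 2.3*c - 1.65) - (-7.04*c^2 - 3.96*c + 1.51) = 1.31*c^6 - 0.31*c^5 + 4.66*c^4 - 4.09*c^3 + 9.61*c^2 + 1.66*c - 3.16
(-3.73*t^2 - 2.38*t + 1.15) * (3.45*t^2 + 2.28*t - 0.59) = -12.8685*t^4 - 16.7154*t^3 + 0.7418*t^2 + 4.0262*t - 0.6785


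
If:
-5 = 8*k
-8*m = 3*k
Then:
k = -5/8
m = 15/64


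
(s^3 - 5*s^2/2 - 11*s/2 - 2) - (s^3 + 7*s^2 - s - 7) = -19*s^2/2 - 9*s/2 + 5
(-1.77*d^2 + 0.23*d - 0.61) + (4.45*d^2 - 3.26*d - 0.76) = 2.68*d^2 - 3.03*d - 1.37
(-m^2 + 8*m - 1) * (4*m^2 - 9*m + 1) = -4*m^4 + 41*m^3 - 77*m^2 + 17*m - 1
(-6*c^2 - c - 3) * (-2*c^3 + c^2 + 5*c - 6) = 12*c^5 - 4*c^4 - 25*c^3 + 28*c^2 - 9*c + 18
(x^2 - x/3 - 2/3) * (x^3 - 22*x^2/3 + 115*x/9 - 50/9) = x^5 - 23*x^4/3 + 131*x^3/9 - 133*x^2/27 - 20*x/3 + 100/27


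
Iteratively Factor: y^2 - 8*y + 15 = (y - 5)*(y - 3)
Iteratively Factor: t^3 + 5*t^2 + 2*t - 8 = (t + 2)*(t^2 + 3*t - 4) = (t + 2)*(t + 4)*(t - 1)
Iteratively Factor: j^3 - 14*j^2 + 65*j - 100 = (j - 4)*(j^2 - 10*j + 25) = (j - 5)*(j - 4)*(j - 5)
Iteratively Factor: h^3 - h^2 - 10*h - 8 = (h + 1)*(h^2 - 2*h - 8) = (h - 4)*(h + 1)*(h + 2)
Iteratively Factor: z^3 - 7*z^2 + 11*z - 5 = (z - 1)*(z^2 - 6*z + 5) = (z - 5)*(z - 1)*(z - 1)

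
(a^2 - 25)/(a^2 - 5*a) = (a + 5)/a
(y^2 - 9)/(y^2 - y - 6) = (y + 3)/(y + 2)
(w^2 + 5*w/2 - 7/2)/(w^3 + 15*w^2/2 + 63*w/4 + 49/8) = 4*(w - 1)/(4*w^2 + 16*w + 7)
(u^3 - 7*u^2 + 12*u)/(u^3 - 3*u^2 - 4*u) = (u - 3)/(u + 1)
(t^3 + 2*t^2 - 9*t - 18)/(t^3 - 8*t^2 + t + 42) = (t + 3)/(t - 7)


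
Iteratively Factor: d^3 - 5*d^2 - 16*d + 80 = (d - 5)*(d^2 - 16) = (d - 5)*(d + 4)*(d - 4)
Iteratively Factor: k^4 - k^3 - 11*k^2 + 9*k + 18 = (k + 3)*(k^3 - 4*k^2 + k + 6) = (k - 2)*(k + 3)*(k^2 - 2*k - 3) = (k - 2)*(k + 1)*(k + 3)*(k - 3)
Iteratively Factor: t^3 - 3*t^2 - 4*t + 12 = (t + 2)*(t^2 - 5*t + 6) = (t - 3)*(t + 2)*(t - 2)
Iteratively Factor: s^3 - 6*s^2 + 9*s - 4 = (s - 1)*(s^2 - 5*s + 4) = (s - 1)^2*(s - 4)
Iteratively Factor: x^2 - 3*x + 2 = (x - 2)*(x - 1)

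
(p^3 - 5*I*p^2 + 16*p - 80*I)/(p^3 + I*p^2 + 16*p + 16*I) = (p - 5*I)/(p + I)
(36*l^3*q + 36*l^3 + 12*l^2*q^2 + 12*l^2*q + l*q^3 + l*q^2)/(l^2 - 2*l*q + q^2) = l*(36*l^2*q + 36*l^2 + 12*l*q^2 + 12*l*q + q^3 + q^2)/(l^2 - 2*l*q + q^2)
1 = 1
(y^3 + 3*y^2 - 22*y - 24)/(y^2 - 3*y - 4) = y + 6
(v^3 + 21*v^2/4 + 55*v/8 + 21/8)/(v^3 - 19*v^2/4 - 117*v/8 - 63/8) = (2*v^2 + 9*v + 7)/(2*v^2 - 11*v - 21)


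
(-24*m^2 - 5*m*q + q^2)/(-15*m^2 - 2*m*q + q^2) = (-8*m + q)/(-5*m + q)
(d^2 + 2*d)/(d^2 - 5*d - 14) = d/(d - 7)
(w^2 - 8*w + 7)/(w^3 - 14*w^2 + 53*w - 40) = (w - 7)/(w^2 - 13*w + 40)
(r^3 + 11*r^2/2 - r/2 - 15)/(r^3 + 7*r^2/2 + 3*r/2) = (2*r^3 + 11*r^2 - r - 30)/(r*(2*r^2 + 7*r + 3))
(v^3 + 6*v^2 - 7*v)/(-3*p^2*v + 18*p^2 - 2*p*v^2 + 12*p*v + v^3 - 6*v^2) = v*(-v^2 - 6*v + 7)/(3*p^2*v - 18*p^2 + 2*p*v^2 - 12*p*v - v^3 + 6*v^2)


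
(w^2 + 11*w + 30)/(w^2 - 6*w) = (w^2 + 11*w + 30)/(w*(w - 6))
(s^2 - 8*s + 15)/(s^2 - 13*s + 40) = (s - 3)/(s - 8)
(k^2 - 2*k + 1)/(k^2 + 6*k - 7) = (k - 1)/(k + 7)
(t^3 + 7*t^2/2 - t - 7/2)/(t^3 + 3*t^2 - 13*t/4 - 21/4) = 2*(t - 1)/(2*t - 3)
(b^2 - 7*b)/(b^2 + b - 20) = b*(b - 7)/(b^2 + b - 20)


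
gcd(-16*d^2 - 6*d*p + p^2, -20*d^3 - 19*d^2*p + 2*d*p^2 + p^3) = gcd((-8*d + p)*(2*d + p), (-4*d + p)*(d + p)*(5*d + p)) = 1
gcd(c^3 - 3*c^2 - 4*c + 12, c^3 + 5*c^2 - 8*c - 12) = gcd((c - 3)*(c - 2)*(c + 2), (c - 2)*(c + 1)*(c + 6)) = c - 2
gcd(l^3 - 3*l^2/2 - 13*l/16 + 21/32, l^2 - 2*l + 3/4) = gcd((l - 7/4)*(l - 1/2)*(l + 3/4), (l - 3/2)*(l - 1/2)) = l - 1/2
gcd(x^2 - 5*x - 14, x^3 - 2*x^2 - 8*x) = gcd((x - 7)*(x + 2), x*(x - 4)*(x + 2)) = x + 2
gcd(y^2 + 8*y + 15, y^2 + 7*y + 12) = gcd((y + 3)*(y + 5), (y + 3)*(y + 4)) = y + 3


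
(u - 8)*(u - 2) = u^2 - 10*u + 16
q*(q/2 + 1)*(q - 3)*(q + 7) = q^4/2 + 3*q^3 - 13*q^2/2 - 21*q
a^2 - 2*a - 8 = (a - 4)*(a + 2)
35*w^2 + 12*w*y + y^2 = (5*w + y)*(7*w + y)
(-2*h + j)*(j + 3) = -2*h*j - 6*h + j^2 + 3*j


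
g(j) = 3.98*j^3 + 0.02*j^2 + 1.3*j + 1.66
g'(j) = 11.94*j^2 + 0.04*j + 1.3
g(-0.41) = 0.86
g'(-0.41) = 3.29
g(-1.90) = -28.04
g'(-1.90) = 44.33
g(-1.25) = -7.71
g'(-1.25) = 19.91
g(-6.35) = -1024.86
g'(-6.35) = 482.50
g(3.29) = 147.89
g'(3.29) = 130.67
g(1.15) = 9.23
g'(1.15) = 17.14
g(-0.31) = 1.14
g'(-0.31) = 2.44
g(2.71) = 84.54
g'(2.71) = 89.10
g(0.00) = 1.66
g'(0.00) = 1.30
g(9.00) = 2916.40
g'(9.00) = 968.80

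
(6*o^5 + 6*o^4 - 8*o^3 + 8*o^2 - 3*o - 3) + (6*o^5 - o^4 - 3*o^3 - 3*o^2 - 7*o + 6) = 12*o^5 + 5*o^4 - 11*o^3 + 5*o^2 - 10*o + 3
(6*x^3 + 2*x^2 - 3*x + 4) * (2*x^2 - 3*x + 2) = 12*x^5 - 14*x^4 + 21*x^2 - 18*x + 8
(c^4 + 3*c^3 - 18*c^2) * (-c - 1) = -c^5 - 4*c^4 + 15*c^3 + 18*c^2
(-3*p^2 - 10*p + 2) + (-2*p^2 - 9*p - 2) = -5*p^2 - 19*p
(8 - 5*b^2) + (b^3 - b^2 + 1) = b^3 - 6*b^2 + 9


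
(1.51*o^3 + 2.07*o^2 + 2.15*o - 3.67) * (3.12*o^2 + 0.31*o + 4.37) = 4.7112*o^5 + 6.9265*o^4 + 13.9484*o^3 - 1.738*o^2 + 8.2578*o - 16.0379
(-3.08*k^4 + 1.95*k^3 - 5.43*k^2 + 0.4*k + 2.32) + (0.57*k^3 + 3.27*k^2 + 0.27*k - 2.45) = -3.08*k^4 + 2.52*k^3 - 2.16*k^2 + 0.67*k - 0.13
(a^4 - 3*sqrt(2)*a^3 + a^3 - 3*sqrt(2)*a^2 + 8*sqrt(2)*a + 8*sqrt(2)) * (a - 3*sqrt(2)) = a^5 - 6*sqrt(2)*a^4 + a^4 - 6*sqrt(2)*a^3 + 18*a^3 + 8*sqrt(2)*a^2 + 18*a^2 - 48*a + 8*sqrt(2)*a - 48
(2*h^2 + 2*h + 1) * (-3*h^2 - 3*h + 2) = -6*h^4 - 12*h^3 - 5*h^2 + h + 2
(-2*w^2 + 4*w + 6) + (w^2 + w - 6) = -w^2 + 5*w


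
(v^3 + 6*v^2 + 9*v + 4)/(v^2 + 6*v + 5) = (v^2 + 5*v + 4)/(v + 5)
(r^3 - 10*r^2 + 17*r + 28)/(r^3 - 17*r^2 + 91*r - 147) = (r^2 - 3*r - 4)/(r^2 - 10*r + 21)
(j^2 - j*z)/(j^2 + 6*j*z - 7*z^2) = j/(j + 7*z)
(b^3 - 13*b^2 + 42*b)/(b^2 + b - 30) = b*(b^2 - 13*b + 42)/(b^2 + b - 30)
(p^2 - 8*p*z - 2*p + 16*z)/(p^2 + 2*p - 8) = (p - 8*z)/(p + 4)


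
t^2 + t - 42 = (t - 6)*(t + 7)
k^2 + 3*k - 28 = (k - 4)*(k + 7)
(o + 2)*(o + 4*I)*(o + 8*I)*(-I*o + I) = -I*o^4 + 12*o^3 - I*o^3 + 12*o^2 + 34*I*o^2 - 24*o + 32*I*o - 64*I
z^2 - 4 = (z - 2)*(z + 2)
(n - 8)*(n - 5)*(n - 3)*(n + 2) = n^4 - 14*n^3 + 47*n^2 + 38*n - 240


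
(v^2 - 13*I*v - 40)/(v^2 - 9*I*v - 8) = (v - 5*I)/(v - I)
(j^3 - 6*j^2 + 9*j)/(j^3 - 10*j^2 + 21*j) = (j - 3)/(j - 7)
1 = 1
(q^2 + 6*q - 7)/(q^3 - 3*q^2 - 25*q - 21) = (-q^2 - 6*q + 7)/(-q^3 + 3*q^2 + 25*q + 21)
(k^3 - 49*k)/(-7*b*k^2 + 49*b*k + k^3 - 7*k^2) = (-k - 7)/(7*b - k)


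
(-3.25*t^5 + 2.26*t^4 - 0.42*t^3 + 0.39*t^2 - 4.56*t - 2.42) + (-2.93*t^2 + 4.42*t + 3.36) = -3.25*t^5 + 2.26*t^4 - 0.42*t^3 - 2.54*t^2 - 0.14*t + 0.94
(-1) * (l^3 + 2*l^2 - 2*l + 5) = -l^3 - 2*l^2 + 2*l - 5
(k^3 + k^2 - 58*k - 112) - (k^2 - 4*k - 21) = k^3 - 54*k - 91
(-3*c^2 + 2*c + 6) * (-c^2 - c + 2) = 3*c^4 + c^3 - 14*c^2 - 2*c + 12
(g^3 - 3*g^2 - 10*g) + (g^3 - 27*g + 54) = 2*g^3 - 3*g^2 - 37*g + 54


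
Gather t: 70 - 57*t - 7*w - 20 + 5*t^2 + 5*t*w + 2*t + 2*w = 5*t^2 + t*(5*w - 55) - 5*w + 50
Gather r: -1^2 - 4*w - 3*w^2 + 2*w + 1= -3*w^2 - 2*w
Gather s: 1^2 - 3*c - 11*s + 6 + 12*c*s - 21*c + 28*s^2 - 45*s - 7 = -24*c + 28*s^2 + s*(12*c - 56)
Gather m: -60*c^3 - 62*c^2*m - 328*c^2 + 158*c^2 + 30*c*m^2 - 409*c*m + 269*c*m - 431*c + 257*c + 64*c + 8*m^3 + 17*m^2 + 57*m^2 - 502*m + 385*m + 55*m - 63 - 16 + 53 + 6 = -60*c^3 - 170*c^2 - 110*c + 8*m^3 + m^2*(30*c + 74) + m*(-62*c^2 - 140*c - 62) - 20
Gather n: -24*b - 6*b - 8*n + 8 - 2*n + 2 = -30*b - 10*n + 10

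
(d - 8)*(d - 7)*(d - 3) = d^3 - 18*d^2 + 101*d - 168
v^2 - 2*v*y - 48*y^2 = (v - 8*y)*(v + 6*y)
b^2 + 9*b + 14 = (b + 2)*(b + 7)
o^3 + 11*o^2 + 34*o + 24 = (o + 1)*(o + 4)*(o + 6)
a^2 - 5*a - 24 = (a - 8)*(a + 3)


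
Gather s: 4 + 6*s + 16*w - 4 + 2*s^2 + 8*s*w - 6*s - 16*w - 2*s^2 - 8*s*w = 0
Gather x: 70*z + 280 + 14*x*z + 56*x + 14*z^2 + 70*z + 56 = x*(14*z + 56) + 14*z^2 + 140*z + 336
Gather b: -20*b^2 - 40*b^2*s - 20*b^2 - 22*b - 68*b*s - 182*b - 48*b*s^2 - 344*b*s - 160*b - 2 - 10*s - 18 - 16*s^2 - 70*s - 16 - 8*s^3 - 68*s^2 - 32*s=b^2*(-40*s - 40) + b*(-48*s^2 - 412*s - 364) - 8*s^3 - 84*s^2 - 112*s - 36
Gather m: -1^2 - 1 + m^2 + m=m^2 + m - 2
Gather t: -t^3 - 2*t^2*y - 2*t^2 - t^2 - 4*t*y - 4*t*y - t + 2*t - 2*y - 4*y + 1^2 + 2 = -t^3 + t^2*(-2*y - 3) + t*(1 - 8*y) - 6*y + 3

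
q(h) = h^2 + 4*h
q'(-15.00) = -26.00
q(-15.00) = 165.00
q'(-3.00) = -2.00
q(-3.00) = -3.00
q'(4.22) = 12.44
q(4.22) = 34.69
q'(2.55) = 9.10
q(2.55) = 16.70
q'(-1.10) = 1.80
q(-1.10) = -3.19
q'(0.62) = 5.24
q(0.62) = 2.86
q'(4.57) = 13.14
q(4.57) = 39.16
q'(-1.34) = 1.32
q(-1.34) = -3.56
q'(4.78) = 13.56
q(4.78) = 41.97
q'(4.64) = 13.28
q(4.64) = 40.09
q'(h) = 2*h + 4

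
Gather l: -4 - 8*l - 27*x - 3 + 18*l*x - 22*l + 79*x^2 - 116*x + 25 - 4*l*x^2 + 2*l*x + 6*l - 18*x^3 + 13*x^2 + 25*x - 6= l*(-4*x^2 + 20*x - 24) - 18*x^3 + 92*x^2 - 118*x + 12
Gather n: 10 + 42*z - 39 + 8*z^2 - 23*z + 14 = 8*z^2 + 19*z - 15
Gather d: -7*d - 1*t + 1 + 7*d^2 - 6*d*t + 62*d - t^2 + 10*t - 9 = 7*d^2 + d*(55 - 6*t) - t^2 + 9*t - 8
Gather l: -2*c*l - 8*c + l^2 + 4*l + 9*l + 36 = -8*c + l^2 + l*(13 - 2*c) + 36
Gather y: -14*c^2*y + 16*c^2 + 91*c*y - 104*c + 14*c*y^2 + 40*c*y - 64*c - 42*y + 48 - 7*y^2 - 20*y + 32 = 16*c^2 - 168*c + y^2*(14*c - 7) + y*(-14*c^2 + 131*c - 62) + 80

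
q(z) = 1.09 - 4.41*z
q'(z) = -4.41000000000000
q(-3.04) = 14.50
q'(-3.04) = -4.41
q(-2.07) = 10.22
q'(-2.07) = -4.41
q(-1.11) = 5.99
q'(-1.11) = -4.41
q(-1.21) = 6.43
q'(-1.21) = -4.41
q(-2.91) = 13.92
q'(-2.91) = -4.41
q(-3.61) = 17.01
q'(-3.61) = -4.41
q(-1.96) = 9.73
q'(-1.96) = -4.41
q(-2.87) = 13.75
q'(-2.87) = -4.41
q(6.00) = -25.37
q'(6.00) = -4.41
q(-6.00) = 27.55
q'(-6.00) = -4.41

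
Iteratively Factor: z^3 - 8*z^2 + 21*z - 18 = (z - 3)*(z^2 - 5*z + 6) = (z - 3)*(z - 2)*(z - 3)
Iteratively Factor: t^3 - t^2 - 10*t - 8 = (t - 4)*(t^2 + 3*t + 2) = (t - 4)*(t + 2)*(t + 1)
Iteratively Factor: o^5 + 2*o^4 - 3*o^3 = (o)*(o^4 + 2*o^3 - 3*o^2) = o^2*(o^3 + 2*o^2 - 3*o) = o^2*(o + 3)*(o^2 - o) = o^3*(o + 3)*(o - 1)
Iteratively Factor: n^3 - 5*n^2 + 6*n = (n)*(n^2 - 5*n + 6) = n*(n - 3)*(n - 2)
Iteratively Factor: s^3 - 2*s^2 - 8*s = (s + 2)*(s^2 - 4*s) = (s - 4)*(s + 2)*(s)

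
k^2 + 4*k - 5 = (k - 1)*(k + 5)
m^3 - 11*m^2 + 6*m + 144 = (m - 8)*(m - 6)*(m + 3)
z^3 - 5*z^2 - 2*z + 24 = (z - 4)*(z - 3)*(z + 2)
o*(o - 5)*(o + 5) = o^3 - 25*o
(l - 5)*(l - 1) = l^2 - 6*l + 5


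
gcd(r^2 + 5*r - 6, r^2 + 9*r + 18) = r + 6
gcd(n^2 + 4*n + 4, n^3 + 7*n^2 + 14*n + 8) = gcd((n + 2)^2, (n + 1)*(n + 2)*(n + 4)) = n + 2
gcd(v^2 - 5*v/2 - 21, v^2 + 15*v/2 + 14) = v + 7/2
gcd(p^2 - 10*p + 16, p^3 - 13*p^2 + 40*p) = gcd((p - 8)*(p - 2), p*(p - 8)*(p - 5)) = p - 8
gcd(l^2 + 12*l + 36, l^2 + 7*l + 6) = l + 6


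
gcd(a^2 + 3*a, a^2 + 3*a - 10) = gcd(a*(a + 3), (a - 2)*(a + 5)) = 1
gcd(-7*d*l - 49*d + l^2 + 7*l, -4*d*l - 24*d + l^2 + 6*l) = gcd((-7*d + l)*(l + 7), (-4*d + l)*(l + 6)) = 1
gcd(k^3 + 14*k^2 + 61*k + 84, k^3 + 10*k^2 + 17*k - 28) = k^2 + 11*k + 28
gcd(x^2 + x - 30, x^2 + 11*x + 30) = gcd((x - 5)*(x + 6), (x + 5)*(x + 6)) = x + 6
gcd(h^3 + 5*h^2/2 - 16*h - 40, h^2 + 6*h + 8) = h + 4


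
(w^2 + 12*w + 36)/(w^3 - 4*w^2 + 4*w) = (w^2 + 12*w + 36)/(w*(w^2 - 4*w + 4))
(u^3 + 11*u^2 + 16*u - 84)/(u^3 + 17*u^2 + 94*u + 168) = (u - 2)/(u + 4)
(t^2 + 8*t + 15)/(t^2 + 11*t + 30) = (t + 3)/(t + 6)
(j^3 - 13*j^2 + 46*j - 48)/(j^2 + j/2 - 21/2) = 2*(j^2 - 10*j + 16)/(2*j + 7)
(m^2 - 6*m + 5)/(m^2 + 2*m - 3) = (m - 5)/(m + 3)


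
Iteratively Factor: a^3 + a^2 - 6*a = (a - 2)*(a^2 + 3*a) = a*(a - 2)*(a + 3)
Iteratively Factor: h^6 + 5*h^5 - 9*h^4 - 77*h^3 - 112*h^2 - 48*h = (h + 1)*(h^5 + 4*h^4 - 13*h^3 - 64*h^2 - 48*h) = (h + 1)*(h + 3)*(h^4 + h^3 - 16*h^2 - 16*h) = h*(h + 1)*(h + 3)*(h^3 + h^2 - 16*h - 16) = h*(h + 1)^2*(h + 3)*(h^2 - 16) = h*(h - 4)*(h + 1)^2*(h + 3)*(h + 4)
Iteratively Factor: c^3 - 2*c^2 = (c - 2)*(c^2) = c*(c - 2)*(c)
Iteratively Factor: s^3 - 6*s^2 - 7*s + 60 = (s + 3)*(s^2 - 9*s + 20) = (s - 5)*(s + 3)*(s - 4)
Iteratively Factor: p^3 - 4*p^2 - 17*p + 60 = (p - 3)*(p^2 - p - 20) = (p - 5)*(p - 3)*(p + 4)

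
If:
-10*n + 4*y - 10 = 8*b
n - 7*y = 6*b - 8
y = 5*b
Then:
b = 35/199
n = -157/199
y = 175/199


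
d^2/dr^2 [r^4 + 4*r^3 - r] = 12*r*(r + 2)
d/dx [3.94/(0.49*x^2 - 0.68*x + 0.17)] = (2.6792 - 3.8612*x)/(0.49*x^2 - 0.68*x + 0.17)^2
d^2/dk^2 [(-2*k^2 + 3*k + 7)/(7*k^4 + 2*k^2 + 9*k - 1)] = 2*(-294*k^8 + 882*k^7 + 3458*k^6 + 882*k^5 + 147*k^4 + 1140*k^3 + 366*k^2 + 396*k + 606)/(343*k^12 + 294*k^10 + 1323*k^9 - 63*k^8 + 756*k^7 + 1625*k^6 - 270*k^5 + 495*k^4 + 621*k^3 - 237*k^2 + 27*k - 1)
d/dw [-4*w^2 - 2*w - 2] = -8*w - 2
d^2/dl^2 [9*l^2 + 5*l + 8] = 18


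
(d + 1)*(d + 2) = d^2 + 3*d + 2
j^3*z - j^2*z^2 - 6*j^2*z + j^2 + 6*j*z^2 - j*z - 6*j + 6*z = (j - 6)*(j - z)*(j*z + 1)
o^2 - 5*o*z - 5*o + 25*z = (o - 5)*(o - 5*z)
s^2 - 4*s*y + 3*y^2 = (s - 3*y)*(s - y)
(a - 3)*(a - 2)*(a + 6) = a^3 + a^2 - 24*a + 36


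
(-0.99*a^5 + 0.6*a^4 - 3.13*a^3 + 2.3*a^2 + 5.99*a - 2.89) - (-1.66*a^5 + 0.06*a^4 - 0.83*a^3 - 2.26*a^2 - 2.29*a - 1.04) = 0.67*a^5 + 0.54*a^4 - 2.3*a^3 + 4.56*a^2 + 8.28*a - 1.85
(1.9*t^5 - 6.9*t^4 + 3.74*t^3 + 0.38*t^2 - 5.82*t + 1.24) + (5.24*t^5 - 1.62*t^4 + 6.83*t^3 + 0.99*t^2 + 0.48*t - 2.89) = 7.14*t^5 - 8.52*t^4 + 10.57*t^3 + 1.37*t^2 - 5.34*t - 1.65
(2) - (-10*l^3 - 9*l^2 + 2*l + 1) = 10*l^3 + 9*l^2 - 2*l + 1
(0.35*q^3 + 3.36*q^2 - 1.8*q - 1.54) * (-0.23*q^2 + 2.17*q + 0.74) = -0.0805*q^5 - 0.0133000000000001*q^4 + 7.9642*q^3 - 1.0654*q^2 - 4.6738*q - 1.1396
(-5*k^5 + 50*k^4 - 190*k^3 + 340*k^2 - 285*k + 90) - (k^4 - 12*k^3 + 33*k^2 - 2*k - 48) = -5*k^5 + 49*k^4 - 178*k^3 + 307*k^2 - 283*k + 138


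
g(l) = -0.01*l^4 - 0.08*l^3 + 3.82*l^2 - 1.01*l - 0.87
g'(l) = -0.04*l^3 - 0.24*l^2 + 7.64*l - 1.01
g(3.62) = 40.02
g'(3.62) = 21.60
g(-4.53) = 85.32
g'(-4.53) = -36.83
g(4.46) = 59.56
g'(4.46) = 24.74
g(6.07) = 102.28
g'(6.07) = 27.58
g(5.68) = 91.57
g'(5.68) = 27.31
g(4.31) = 55.88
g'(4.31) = 24.26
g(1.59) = 6.80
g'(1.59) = 10.37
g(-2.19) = 20.27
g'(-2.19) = -18.47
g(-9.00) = 310.35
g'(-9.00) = -60.05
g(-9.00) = 310.35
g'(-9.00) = -60.05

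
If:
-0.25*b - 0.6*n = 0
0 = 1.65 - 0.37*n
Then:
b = -10.70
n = 4.46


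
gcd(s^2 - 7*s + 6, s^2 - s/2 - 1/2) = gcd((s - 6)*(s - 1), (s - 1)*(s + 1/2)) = s - 1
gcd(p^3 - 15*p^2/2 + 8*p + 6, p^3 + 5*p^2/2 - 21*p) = 1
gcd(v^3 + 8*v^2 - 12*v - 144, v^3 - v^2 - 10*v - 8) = v - 4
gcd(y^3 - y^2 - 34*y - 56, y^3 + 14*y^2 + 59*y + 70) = y + 2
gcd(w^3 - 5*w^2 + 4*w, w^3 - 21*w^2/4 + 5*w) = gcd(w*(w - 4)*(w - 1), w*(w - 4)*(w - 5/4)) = w^2 - 4*w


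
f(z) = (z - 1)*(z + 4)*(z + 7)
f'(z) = (z - 1)*(z + 4) + (z - 1)*(z + 7) + (z + 4)*(z + 7) = 3*z^2 + 20*z + 17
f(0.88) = -4.61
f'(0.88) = 36.92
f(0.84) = -6.07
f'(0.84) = 35.92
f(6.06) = 664.80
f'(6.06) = 248.37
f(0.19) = -24.40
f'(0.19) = 20.91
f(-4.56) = 7.60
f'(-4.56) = -11.82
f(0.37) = -20.29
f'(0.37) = 24.81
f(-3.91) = -1.37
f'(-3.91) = -15.34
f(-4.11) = 1.62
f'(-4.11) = -14.52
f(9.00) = 1664.00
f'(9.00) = 440.00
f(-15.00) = -1408.00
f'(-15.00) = 392.00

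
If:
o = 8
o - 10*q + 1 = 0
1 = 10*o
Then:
No Solution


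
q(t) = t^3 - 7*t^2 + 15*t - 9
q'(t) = 3*t^2 - 14*t + 15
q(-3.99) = -243.81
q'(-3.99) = 118.62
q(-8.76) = -1349.78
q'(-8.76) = 367.85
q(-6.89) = -771.74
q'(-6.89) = 253.88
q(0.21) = -6.15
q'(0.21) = 12.19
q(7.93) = 168.43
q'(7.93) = 92.63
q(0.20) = -6.27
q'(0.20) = 12.32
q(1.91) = 1.08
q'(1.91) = -0.80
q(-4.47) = -305.23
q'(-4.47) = 137.52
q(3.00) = 0.00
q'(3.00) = 0.00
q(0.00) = -9.00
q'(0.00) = 15.00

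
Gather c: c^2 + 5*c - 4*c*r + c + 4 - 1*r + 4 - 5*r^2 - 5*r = c^2 + c*(6 - 4*r) - 5*r^2 - 6*r + 8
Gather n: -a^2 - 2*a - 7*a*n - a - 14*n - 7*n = -a^2 - 3*a + n*(-7*a - 21)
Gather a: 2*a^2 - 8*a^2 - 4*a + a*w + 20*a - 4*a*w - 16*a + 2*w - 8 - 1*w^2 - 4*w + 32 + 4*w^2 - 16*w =-6*a^2 - 3*a*w + 3*w^2 - 18*w + 24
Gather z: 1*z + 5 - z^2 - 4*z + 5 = -z^2 - 3*z + 10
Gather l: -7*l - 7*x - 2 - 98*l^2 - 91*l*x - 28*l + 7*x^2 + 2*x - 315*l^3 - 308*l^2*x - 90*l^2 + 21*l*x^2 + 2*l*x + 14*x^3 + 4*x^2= -315*l^3 + l^2*(-308*x - 188) + l*(21*x^2 - 89*x - 35) + 14*x^3 + 11*x^2 - 5*x - 2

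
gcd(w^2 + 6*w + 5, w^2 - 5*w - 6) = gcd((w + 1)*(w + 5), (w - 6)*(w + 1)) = w + 1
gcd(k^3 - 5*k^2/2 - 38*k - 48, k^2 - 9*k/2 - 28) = k - 8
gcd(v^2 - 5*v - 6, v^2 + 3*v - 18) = 1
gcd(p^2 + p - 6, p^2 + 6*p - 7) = 1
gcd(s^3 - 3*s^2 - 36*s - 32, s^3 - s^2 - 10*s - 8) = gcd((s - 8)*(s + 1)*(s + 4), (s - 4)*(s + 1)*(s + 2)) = s + 1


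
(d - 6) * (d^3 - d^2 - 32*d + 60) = d^4 - 7*d^3 - 26*d^2 + 252*d - 360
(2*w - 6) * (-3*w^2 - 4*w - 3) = -6*w^3 + 10*w^2 + 18*w + 18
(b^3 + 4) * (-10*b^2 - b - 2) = -10*b^5 - b^4 - 2*b^3 - 40*b^2 - 4*b - 8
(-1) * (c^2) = -c^2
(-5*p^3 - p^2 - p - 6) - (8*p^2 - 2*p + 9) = -5*p^3 - 9*p^2 + p - 15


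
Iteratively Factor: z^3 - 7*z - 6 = (z - 3)*(z^2 + 3*z + 2) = (z - 3)*(z + 1)*(z + 2)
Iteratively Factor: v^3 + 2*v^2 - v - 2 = (v + 2)*(v^2 - 1) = (v + 1)*(v + 2)*(v - 1)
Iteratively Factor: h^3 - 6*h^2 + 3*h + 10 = (h + 1)*(h^2 - 7*h + 10) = (h - 2)*(h + 1)*(h - 5)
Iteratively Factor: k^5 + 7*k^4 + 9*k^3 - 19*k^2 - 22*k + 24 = (k + 2)*(k^4 + 5*k^3 - k^2 - 17*k + 12) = (k - 1)*(k + 2)*(k^3 + 6*k^2 + 5*k - 12) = (k - 1)^2*(k + 2)*(k^2 + 7*k + 12) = (k - 1)^2*(k + 2)*(k + 4)*(k + 3)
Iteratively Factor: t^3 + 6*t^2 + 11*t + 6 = (t + 2)*(t^2 + 4*t + 3) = (t + 1)*(t + 2)*(t + 3)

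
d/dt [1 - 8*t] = -8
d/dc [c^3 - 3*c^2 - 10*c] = 3*c^2 - 6*c - 10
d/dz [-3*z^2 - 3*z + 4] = -6*z - 3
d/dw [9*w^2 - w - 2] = 18*w - 1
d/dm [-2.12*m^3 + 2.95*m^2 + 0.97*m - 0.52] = -6.36*m^2 + 5.9*m + 0.97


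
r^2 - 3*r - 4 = (r - 4)*(r + 1)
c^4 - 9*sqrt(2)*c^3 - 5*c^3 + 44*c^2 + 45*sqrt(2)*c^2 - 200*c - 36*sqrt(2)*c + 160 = (c - 4)*(c - 1)*(c - 5*sqrt(2))*(c - 4*sqrt(2))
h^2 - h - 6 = (h - 3)*(h + 2)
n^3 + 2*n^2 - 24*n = n*(n - 4)*(n + 6)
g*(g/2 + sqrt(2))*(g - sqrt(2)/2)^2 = g^4/2 + sqrt(2)*g^3/2 - 7*g^2/4 + sqrt(2)*g/2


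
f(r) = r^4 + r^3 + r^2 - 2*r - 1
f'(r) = 4*r^3 + 3*r^2 + 2*r - 2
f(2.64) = 67.66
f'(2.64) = 97.79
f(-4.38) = 310.96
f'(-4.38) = -289.32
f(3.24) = 147.23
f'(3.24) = 172.02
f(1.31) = 3.29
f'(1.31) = 14.76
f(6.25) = 1795.58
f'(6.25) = 1104.25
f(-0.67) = 0.69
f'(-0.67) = -3.20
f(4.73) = 618.28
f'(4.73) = 497.87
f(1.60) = 9.01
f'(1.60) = 25.26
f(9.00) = 7352.00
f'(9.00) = 3175.00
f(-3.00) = 68.00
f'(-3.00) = -89.00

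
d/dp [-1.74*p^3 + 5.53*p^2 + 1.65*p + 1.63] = -5.22*p^2 + 11.06*p + 1.65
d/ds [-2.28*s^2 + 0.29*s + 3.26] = 0.29 - 4.56*s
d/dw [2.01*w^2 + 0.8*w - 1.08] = 4.02*w + 0.8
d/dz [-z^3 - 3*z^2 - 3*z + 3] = -3*z^2 - 6*z - 3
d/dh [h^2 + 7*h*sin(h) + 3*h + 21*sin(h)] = 7*h*cos(h) + 2*h + 7*sin(h) + 21*cos(h) + 3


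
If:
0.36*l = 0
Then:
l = 0.00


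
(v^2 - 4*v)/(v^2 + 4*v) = (v - 4)/(v + 4)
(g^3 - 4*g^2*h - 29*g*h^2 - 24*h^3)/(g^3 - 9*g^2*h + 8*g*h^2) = (g^2 + 4*g*h + 3*h^2)/(g*(g - h))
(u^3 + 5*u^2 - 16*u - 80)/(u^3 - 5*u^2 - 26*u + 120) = (u + 4)/(u - 6)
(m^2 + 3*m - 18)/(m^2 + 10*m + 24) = (m - 3)/(m + 4)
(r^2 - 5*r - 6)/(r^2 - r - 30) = (r + 1)/(r + 5)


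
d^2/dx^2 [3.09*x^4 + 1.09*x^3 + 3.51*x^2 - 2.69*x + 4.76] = 37.08*x^2 + 6.54*x + 7.02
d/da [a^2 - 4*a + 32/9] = 2*a - 4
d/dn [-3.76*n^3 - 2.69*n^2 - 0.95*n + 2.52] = -11.28*n^2 - 5.38*n - 0.95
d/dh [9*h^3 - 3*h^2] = 3*h*(9*h - 2)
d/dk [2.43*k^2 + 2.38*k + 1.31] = 4.86*k + 2.38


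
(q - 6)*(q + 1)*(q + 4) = q^3 - q^2 - 26*q - 24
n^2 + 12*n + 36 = (n + 6)^2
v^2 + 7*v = v*(v + 7)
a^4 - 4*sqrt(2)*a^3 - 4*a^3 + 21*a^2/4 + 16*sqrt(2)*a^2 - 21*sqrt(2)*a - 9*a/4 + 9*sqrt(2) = (a - 3/2)^2*(a - 1)*(a - 4*sqrt(2))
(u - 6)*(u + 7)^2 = u^3 + 8*u^2 - 35*u - 294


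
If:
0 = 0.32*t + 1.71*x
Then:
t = -5.34375*x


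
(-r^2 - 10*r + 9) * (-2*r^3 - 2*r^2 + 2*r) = 2*r^5 + 22*r^4 - 38*r^2 + 18*r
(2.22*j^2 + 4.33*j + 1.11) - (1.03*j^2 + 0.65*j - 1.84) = 1.19*j^2 + 3.68*j + 2.95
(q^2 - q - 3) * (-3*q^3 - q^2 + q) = -3*q^5 + 2*q^4 + 11*q^3 + 2*q^2 - 3*q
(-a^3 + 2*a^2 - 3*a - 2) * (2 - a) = a^4 - 4*a^3 + 7*a^2 - 4*a - 4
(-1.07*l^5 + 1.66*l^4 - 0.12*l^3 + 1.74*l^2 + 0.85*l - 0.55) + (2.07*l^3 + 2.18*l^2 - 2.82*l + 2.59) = -1.07*l^5 + 1.66*l^4 + 1.95*l^3 + 3.92*l^2 - 1.97*l + 2.04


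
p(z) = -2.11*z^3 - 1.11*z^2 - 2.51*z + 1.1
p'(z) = -6.33*z^2 - 2.22*z - 2.51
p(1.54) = -13.10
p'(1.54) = -20.94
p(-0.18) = 1.53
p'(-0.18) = -2.32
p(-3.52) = 88.21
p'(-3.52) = -73.13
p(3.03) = -75.39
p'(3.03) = -67.35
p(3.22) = -88.94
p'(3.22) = -75.29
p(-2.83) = 47.14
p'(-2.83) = -46.92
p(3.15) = -83.77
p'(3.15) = -72.31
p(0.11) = 0.81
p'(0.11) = -2.83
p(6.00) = -509.68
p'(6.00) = -243.71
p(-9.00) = 1471.97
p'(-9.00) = -495.26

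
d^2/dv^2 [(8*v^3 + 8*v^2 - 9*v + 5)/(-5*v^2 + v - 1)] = 14*(31*v^3 - 33*v^2 - 12*v + 3)/(125*v^6 - 75*v^5 + 90*v^4 - 31*v^3 + 18*v^2 - 3*v + 1)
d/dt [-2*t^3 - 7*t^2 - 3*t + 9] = -6*t^2 - 14*t - 3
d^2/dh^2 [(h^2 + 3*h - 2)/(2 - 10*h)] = 34/(125*h^3 - 75*h^2 + 15*h - 1)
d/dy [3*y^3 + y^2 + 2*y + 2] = 9*y^2 + 2*y + 2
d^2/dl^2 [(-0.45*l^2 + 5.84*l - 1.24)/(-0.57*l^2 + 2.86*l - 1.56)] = (2.22044604925031e-16*l^4 - 2.32765199999999*l^3 + 0.0164159999999924*l^2 + 19.02888*l - 31.841056)/(0.185193*l^6 - 2.787642*l^5 + 15.507648*l^4 - 38.652328*l^3 + 42.441984*l^2 - 20.880288*l + 3.796416)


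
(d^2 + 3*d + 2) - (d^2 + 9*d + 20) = -6*d - 18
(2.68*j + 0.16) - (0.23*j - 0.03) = 2.45*j + 0.19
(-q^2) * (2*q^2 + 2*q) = -2*q^4 - 2*q^3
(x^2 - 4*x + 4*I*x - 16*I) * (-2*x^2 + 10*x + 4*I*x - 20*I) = -2*x^4 + 18*x^3 - 4*I*x^3 - 56*x^2 + 36*I*x^2 + 144*x - 80*I*x - 320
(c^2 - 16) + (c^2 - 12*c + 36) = 2*c^2 - 12*c + 20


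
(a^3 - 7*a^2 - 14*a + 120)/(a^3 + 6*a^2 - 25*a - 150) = (a^2 - 2*a - 24)/(a^2 + 11*a + 30)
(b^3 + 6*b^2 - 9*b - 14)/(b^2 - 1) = (b^2 + 5*b - 14)/(b - 1)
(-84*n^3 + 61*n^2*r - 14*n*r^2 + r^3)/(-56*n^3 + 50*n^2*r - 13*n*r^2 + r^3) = (-3*n + r)/(-2*n + r)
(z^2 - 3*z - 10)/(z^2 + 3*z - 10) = (z^2 - 3*z - 10)/(z^2 + 3*z - 10)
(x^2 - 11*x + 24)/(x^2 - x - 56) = (x - 3)/(x + 7)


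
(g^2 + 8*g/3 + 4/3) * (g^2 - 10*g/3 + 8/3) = g^4 - 2*g^3/3 - 44*g^2/9 + 8*g/3 + 32/9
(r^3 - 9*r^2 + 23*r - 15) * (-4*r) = -4*r^4 + 36*r^3 - 92*r^2 + 60*r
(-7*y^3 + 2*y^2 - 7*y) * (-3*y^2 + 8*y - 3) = 21*y^5 - 62*y^4 + 58*y^3 - 62*y^2 + 21*y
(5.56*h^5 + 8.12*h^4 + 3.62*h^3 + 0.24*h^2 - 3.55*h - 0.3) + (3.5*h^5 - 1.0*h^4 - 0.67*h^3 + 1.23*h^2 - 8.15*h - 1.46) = 9.06*h^5 + 7.12*h^4 + 2.95*h^3 + 1.47*h^2 - 11.7*h - 1.76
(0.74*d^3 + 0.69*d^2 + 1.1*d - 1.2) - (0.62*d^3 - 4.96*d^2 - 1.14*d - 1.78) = 0.12*d^3 + 5.65*d^2 + 2.24*d + 0.58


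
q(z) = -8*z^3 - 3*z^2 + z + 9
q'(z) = -24*z^2 - 6*z + 1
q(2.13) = -79.79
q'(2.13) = -120.67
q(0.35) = 8.64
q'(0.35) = -4.04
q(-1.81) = 44.80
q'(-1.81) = -66.77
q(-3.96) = 454.79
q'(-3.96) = -351.60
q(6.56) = -2371.94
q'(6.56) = -1071.17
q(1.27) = -10.96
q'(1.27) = -45.33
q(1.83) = -48.24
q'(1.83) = -90.35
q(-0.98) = 12.67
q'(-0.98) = -16.17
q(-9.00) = 5589.00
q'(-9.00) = -1889.00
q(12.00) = -14235.00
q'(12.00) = -3527.00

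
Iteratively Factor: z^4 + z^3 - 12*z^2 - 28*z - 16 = (z + 1)*(z^3 - 12*z - 16) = (z - 4)*(z + 1)*(z^2 + 4*z + 4) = (z - 4)*(z + 1)*(z + 2)*(z + 2)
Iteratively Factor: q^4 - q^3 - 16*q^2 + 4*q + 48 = (q + 2)*(q^3 - 3*q^2 - 10*q + 24) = (q + 2)*(q + 3)*(q^2 - 6*q + 8) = (q - 2)*(q + 2)*(q + 3)*(q - 4)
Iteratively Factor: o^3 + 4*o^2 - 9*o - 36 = (o + 3)*(o^2 + o - 12) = (o + 3)*(o + 4)*(o - 3)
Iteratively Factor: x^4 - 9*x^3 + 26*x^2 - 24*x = (x - 2)*(x^3 - 7*x^2 + 12*x) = (x - 4)*(x - 2)*(x^2 - 3*x) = (x - 4)*(x - 3)*(x - 2)*(x)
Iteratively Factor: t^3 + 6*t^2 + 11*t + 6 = (t + 2)*(t^2 + 4*t + 3) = (t + 1)*(t + 2)*(t + 3)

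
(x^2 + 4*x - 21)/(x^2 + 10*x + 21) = (x - 3)/(x + 3)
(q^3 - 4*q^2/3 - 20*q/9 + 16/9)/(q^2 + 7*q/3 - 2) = (3*q^2 - 2*q - 8)/(3*(q + 3))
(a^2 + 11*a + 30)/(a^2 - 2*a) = (a^2 + 11*a + 30)/(a*(a - 2))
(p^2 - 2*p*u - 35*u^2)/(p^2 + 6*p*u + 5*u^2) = (p - 7*u)/(p + u)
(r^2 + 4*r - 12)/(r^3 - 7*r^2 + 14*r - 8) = (r + 6)/(r^2 - 5*r + 4)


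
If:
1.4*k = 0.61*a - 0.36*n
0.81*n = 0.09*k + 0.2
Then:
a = 21.2459016393443*n - 5.10018214936248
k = 9.0*n - 2.22222222222222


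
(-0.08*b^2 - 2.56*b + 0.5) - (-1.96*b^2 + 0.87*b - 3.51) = 1.88*b^2 - 3.43*b + 4.01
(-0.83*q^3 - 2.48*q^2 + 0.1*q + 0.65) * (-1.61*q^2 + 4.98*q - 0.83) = 1.3363*q^5 - 0.1406*q^4 - 11.8225*q^3 + 1.5099*q^2 + 3.154*q - 0.5395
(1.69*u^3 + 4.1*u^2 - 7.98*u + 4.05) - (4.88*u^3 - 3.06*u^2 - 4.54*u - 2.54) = -3.19*u^3 + 7.16*u^2 - 3.44*u + 6.59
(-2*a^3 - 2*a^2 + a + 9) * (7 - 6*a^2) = 12*a^5 + 12*a^4 - 20*a^3 - 68*a^2 + 7*a + 63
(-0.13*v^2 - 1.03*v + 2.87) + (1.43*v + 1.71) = -0.13*v^2 + 0.4*v + 4.58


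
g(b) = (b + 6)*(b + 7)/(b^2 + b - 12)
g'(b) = (-2*b - 1)*(b + 6)*(b + 7)/(b^2 + b - 12)^2 + (b + 6)/(b^2 + b - 12) + (b + 7)/(b^2 + b - 12) = 6*(-2*b^2 - 18*b - 33)/(b^4 + 2*b^3 - 23*b^2 - 24*b + 144)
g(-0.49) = -2.93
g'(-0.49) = -0.99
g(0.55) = -4.44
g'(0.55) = -2.10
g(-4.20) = 3.50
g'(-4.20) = 21.18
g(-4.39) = 1.46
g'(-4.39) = 5.40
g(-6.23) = -0.01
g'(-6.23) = 0.02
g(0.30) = -3.96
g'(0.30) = -1.72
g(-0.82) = -2.64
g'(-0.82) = -0.80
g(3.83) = 16.38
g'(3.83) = -18.65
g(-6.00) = 0.00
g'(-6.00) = 0.06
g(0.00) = -3.50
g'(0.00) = -1.38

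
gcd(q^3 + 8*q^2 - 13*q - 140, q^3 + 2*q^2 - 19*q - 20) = q^2 + q - 20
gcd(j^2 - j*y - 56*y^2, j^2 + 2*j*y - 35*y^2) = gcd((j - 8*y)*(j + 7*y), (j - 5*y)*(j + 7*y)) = j + 7*y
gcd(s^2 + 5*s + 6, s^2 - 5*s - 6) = 1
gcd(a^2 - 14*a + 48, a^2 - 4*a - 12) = a - 6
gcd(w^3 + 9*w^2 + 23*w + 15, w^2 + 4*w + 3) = w^2 + 4*w + 3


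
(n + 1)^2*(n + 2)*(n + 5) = n^4 + 9*n^3 + 25*n^2 + 27*n + 10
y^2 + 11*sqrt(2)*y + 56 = (y + 4*sqrt(2))*(y + 7*sqrt(2))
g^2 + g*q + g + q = (g + 1)*(g + q)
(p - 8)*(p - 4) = p^2 - 12*p + 32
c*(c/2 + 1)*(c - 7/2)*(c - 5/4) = c^4/2 - 11*c^3/8 - 41*c^2/16 + 35*c/8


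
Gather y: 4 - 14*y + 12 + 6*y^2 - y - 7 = 6*y^2 - 15*y + 9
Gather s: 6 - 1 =5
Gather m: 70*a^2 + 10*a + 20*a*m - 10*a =70*a^2 + 20*a*m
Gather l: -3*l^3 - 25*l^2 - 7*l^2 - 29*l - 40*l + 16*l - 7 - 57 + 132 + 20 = -3*l^3 - 32*l^2 - 53*l + 88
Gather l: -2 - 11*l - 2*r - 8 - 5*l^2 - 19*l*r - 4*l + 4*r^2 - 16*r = -5*l^2 + l*(-19*r - 15) + 4*r^2 - 18*r - 10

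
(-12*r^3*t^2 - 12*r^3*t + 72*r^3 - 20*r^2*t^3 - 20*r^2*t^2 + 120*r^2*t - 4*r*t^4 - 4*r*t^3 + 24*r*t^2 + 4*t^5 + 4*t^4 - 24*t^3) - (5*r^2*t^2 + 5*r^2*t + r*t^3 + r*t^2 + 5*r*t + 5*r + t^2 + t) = -12*r^3*t^2 - 12*r^3*t + 72*r^3 - 20*r^2*t^3 - 25*r^2*t^2 + 115*r^2*t - 4*r*t^4 - 5*r*t^3 + 23*r*t^2 - 5*r*t - 5*r + 4*t^5 + 4*t^4 - 24*t^3 - t^2 - t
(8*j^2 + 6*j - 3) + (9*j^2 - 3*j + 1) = 17*j^2 + 3*j - 2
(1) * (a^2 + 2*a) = a^2 + 2*a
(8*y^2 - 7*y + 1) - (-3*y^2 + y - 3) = 11*y^2 - 8*y + 4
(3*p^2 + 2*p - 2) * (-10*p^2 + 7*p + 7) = -30*p^4 + p^3 + 55*p^2 - 14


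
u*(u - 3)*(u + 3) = u^3 - 9*u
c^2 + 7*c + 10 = (c + 2)*(c + 5)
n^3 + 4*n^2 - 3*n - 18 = (n - 2)*(n + 3)^2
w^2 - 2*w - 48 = (w - 8)*(w + 6)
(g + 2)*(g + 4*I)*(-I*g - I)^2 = -g^4 - 4*g^3 - 4*I*g^3 - 5*g^2 - 16*I*g^2 - 2*g - 20*I*g - 8*I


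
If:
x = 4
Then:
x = 4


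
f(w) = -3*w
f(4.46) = -13.38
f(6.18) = -18.54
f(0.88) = -2.64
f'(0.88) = -3.00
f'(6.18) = -3.00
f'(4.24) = -3.00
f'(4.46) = -3.00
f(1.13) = -3.39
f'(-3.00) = -3.00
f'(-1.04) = -3.00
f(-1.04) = 3.12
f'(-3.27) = -3.00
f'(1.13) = -3.00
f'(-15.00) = -3.00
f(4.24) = -12.72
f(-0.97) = 2.91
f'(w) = -3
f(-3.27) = 9.81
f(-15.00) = 45.00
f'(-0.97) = -3.00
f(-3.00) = 9.00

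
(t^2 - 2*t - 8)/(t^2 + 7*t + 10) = (t - 4)/(t + 5)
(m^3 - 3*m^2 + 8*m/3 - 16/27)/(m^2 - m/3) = m - 8/3 + 16/(9*m)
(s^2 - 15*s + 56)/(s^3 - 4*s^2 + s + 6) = (s^2 - 15*s + 56)/(s^3 - 4*s^2 + s + 6)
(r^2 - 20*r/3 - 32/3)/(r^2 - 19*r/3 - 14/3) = (-3*r^2 + 20*r + 32)/(-3*r^2 + 19*r + 14)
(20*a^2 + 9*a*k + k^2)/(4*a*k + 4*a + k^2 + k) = (5*a + k)/(k + 1)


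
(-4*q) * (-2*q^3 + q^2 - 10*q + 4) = 8*q^4 - 4*q^3 + 40*q^2 - 16*q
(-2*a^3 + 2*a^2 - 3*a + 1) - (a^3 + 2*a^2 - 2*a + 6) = -3*a^3 - a - 5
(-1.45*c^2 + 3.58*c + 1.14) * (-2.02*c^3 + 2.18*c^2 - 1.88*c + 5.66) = 2.929*c^5 - 10.3926*c^4 + 8.2276*c^3 - 12.4522*c^2 + 18.1196*c + 6.4524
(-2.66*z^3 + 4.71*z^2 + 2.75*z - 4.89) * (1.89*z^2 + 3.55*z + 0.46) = -5.0274*z^5 - 0.5411*z^4 + 20.6944*z^3 + 2.687*z^2 - 16.0945*z - 2.2494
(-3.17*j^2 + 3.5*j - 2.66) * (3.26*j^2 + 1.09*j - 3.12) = -10.3342*j^4 + 7.9547*j^3 + 5.0338*j^2 - 13.8194*j + 8.2992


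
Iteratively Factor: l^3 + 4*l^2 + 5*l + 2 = (l + 1)*(l^2 + 3*l + 2) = (l + 1)*(l + 2)*(l + 1)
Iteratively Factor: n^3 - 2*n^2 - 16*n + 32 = (n - 4)*(n^2 + 2*n - 8) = (n - 4)*(n + 4)*(n - 2)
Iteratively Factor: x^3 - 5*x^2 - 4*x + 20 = (x - 2)*(x^2 - 3*x - 10) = (x - 2)*(x + 2)*(x - 5)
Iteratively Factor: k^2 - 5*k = (k)*(k - 5)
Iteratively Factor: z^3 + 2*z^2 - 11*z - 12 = (z - 3)*(z^2 + 5*z + 4) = (z - 3)*(z + 1)*(z + 4)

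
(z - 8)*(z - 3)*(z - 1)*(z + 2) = z^4 - 10*z^3 + 11*z^2 + 46*z - 48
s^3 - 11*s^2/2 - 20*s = s*(s - 8)*(s + 5/2)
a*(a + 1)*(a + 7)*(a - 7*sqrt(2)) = a^4 - 7*sqrt(2)*a^3 + 8*a^3 - 56*sqrt(2)*a^2 + 7*a^2 - 49*sqrt(2)*a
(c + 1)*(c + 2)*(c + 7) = c^3 + 10*c^2 + 23*c + 14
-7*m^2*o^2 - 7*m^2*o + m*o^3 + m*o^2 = o*(-7*m + o)*(m*o + m)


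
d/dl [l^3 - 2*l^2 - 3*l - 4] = 3*l^2 - 4*l - 3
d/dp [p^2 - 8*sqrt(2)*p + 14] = 2*p - 8*sqrt(2)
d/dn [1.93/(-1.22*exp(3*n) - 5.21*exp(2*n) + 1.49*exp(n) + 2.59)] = (7.0638*exp(2*n) + 20.1106*exp(n) - 2.8757)*exp(n)/(1.22*exp(3*n) + 5.21*exp(2*n) - 1.49*exp(n) - 2.59)^2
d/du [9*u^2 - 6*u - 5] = 18*u - 6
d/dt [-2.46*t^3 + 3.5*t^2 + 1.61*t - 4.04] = -7.38*t^2 + 7.0*t + 1.61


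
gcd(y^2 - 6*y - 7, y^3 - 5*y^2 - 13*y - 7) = y^2 - 6*y - 7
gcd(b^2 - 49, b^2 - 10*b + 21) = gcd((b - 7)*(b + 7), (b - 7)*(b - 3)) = b - 7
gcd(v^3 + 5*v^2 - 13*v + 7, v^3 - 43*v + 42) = v^2 + 6*v - 7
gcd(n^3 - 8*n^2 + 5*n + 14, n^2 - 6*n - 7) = n^2 - 6*n - 7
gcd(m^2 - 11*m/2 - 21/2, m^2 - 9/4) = m + 3/2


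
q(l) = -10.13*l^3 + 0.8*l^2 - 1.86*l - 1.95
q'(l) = -30.39*l^2 + 1.6*l - 1.86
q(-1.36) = 27.54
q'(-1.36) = -60.25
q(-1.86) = 69.46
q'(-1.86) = -109.97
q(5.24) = -1447.21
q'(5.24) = -827.91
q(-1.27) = 22.45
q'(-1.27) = -52.91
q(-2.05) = 92.50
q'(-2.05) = -132.85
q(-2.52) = 169.93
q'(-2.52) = -198.88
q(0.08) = -2.10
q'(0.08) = -1.93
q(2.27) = -120.54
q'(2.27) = -154.82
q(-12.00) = 17640.21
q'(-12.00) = -4397.22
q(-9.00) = 7464.36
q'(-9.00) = -2477.85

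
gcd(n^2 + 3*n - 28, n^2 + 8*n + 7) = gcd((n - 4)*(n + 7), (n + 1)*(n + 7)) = n + 7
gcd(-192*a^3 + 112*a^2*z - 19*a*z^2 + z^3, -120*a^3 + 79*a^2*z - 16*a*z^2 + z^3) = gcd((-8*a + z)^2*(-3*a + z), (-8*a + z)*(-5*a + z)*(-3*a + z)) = 24*a^2 - 11*a*z + z^2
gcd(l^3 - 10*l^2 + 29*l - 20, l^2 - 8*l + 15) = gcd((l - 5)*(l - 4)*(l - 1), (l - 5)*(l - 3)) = l - 5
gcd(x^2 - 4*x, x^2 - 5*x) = x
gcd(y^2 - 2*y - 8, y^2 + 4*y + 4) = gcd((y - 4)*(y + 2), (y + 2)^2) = y + 2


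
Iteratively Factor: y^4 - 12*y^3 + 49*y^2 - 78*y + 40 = (y - 5)*(y^3 - 7*y^2 + 14*y - 8) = (y - 5)*(y - 2)*(y^2 - 5*y + 4) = (y - 5)*(y - 4)*(y - 2)*(y - 1)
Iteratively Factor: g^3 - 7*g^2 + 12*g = (g - 3)*(g^2 - 4*g) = (g - 4)*(g - 3)*(g)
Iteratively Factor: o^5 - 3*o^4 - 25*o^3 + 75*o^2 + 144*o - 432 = (o - 3)*(o^4 - 25*o^2 + 144) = (o - 4)*(o - 3)*(o^3 + 4*o^2 - 9*o - 36) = (o - 4)*(o - 3)*(o + 4)*(o^2 - 9) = (o - 4)*(o - 3)^2*(o + 4)*(o + 3)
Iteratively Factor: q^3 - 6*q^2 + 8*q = (q - 2)*(q^2 - 4*q) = (q - 4)*(q - 2)*(q)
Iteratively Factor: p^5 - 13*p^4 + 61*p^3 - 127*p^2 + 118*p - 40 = (p - 4)*(p^4 - 9*p^3 + 25*p^2 - 27*p + 10) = (p - 4)*(p - 1)*(p^3 - 8*p^2 + 17*p - 10) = (p - 5)*(p - 4)*(p - 1)*(p^2 - 3*p + 2) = (p - 5)*(p - 4)*(p - 2)*(p - 1)*(p - 1)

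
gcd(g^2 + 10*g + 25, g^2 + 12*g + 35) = g + 5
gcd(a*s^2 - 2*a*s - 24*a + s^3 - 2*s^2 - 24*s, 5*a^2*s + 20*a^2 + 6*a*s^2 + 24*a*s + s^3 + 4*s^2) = a*s + 4*a + s^2 + 4*s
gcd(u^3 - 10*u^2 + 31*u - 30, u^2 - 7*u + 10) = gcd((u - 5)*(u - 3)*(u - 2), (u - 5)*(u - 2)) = u^2 - 7*u + 10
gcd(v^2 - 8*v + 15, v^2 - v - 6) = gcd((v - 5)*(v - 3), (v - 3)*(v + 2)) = v - 3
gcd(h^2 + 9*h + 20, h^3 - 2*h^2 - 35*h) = h + 5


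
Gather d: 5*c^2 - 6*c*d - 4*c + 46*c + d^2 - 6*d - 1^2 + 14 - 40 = 5*c^2 + 42*c + d^2 + d*(-6*c - 6) - 27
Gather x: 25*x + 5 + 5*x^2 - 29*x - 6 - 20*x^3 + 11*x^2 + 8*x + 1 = -20*x^3 + 16*x^2 + 4*x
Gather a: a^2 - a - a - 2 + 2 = a^2 - 2*a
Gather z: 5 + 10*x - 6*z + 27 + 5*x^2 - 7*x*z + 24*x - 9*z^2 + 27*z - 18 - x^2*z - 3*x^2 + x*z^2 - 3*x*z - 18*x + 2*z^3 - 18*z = 2*x^2 + 16*x + 2*z^3 + z^2*(x - 9) + z*(-x^2 - 10*x + 3) + 14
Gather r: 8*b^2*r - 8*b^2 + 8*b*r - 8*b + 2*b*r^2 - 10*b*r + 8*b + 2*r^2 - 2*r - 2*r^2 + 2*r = -8*b^2 + 2*b*r^2 + r*(8*b^2 - 2*b)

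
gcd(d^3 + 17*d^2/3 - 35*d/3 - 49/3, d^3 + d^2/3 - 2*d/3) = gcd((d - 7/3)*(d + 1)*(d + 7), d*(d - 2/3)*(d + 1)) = d + 1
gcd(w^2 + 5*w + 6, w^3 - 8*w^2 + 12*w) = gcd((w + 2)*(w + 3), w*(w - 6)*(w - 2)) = 1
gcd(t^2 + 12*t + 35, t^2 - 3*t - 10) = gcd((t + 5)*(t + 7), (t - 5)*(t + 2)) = 1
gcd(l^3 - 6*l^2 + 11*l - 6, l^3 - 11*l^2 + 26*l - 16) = l^2 - 3*l + 2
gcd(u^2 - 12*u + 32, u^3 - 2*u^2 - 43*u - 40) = u - 8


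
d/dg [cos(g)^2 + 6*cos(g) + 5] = -2*(cos(g) + 3)*sin(g)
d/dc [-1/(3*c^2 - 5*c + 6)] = (6*c - 5)/(3*c^2 - 5*c + 6)^2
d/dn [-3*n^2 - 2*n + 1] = -6*n - 2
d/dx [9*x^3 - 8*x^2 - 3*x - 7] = 27*x^2 - 16*x - 3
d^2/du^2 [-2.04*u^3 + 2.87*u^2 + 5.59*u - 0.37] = 5.74 - 12.24*u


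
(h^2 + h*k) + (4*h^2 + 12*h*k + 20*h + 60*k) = 5*h^2 + 13*h*k + 20*h + 60*k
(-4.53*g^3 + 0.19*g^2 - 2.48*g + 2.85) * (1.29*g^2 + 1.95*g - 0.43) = -5.8437*g^5 - 8.5884*g^4 - 0.8808*g^3 - 1.2412*g^2 + 6.6239*g - 1.2255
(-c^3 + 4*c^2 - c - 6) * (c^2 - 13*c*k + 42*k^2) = -c^5 + 13*c^4*k + 4*c^4 - 42*c^3*k^2 - 52*c^3*k - c^3 + 168*c^2*k^2 + 13*c^2*k - 6*c^2 - 42*c*k^2 + 78*c*k - 252*k^2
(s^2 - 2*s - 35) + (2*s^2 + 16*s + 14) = 3*s^2 + 14*s - 21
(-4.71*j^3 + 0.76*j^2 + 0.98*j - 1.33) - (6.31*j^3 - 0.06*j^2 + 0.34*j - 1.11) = -11.02*j^3 + 0.82*j^2 + 0.64*j - 0.22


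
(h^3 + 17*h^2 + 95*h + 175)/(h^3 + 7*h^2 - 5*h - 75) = (h + 7)/(h - 3)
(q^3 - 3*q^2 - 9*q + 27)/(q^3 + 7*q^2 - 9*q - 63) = (q - 3)/(q + 7)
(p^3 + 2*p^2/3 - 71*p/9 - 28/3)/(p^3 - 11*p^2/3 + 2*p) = (9*p^2 + 33*p + 28)/(3*p*(3*p - 2))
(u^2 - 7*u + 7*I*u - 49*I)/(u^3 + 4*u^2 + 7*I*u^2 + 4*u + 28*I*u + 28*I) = (u - 7)/(u^2 + 4*u + 4)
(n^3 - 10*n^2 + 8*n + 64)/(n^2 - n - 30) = (-n^3 + 10*n^2 - 8*n - 64)/(-n^2 + n + 30)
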